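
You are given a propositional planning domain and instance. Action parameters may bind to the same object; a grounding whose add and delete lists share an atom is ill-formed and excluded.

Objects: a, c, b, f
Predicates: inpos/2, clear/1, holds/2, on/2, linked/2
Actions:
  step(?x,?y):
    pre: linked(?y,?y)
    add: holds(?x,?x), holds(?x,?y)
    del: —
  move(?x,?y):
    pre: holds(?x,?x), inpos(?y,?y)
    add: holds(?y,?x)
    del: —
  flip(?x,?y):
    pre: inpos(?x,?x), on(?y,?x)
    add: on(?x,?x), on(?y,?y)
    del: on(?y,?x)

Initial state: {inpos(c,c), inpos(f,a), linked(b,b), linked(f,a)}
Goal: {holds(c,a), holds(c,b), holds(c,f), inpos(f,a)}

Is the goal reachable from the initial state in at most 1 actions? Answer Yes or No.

1. step(a,b)  →  {holds(a,a), holds(a,b), inpos(c,c), inpos(f,a), linked(b,b), linked(f,a)}
2. step(c,b)  →  {holds(a,a), holds(a,b), holds(c,b), holds(c,c), inpos(c,c), inpos(f,a), linked(b,b), linked(f,a)}
3. step(f,b)  →  {holds(a,a), holds(a,b), holds(c,b), holds(c,c), holds(f,b), holds(f,f), inpos(c,c), inpos(f,a), linked(b,b), linked(f,a)}
4. move(a,c)  →  {holds(a,a), holds(a,b), holds(c,a), holds(c,b), holds(c,c), holds(f,b), holds(f,f), inpos(c,c), inpos(f,a), linked(b,b), linked(f,a)}
5. move(f,c)  →  {holds(a,a), holds(a,b), holds(c,a), holds(c,b), holds(c,c), holds(c,f), holds(f,b), holds(f,f), inpos(c,c), inpos(f,a), linked(b,b), linked(f,a)}
optimal plan length = 5; 5 > 1

No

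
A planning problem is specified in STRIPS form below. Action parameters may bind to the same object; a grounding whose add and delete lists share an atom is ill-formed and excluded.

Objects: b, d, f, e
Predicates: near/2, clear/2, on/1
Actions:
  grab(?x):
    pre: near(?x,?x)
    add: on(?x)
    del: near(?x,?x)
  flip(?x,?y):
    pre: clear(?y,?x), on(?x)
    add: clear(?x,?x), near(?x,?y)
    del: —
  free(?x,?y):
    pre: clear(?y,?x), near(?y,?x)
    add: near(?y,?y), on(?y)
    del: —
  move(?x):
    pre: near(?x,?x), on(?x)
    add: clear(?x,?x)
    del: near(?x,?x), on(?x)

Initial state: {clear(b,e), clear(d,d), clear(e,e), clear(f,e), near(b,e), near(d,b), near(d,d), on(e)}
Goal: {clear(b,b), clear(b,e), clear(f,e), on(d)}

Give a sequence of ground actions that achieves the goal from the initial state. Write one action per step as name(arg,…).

grab(d); free(e,b); move(b)

1. grab(d)  →  {clear(b,e), clear(d,d), clear(e,e), clear(f,e), near(b,e), near(d,b), on(d), on(e)}
2. free(e,b)  →  {clear(b,e), clear(d,d), clear(e,e), clear(f,e), near(b,b), near(b,e), near(d,b), on(b), on(d), on(e)}
3. move(b)  →  {clear(b,b), clear(b,e), clear(d,d), clear(e,e), clear(f,e), near(b,e), near(d,b), on(d), on(e)}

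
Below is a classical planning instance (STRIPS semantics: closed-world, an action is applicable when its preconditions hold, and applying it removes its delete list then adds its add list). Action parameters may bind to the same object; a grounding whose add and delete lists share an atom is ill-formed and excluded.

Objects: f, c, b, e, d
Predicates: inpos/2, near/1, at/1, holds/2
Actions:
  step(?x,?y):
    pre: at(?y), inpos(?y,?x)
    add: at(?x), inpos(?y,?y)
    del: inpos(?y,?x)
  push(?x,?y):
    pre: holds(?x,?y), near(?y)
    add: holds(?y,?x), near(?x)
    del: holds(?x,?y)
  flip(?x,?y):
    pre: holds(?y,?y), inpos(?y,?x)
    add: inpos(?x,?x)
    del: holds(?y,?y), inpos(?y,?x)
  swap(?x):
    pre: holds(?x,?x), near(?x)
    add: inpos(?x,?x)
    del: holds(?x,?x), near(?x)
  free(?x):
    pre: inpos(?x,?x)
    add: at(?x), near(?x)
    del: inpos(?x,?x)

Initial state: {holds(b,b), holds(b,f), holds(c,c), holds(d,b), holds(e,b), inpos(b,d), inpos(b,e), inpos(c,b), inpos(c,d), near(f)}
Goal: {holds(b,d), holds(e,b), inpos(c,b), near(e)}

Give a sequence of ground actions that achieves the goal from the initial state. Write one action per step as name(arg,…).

1. push(b,f)  →  {holds(b,b), holds(c,c), holds(d,b), holds(e,b), holds(f,b), inpos(b,d), inpos(b,e), inpos(c,b), inpos(c,d), near(b), near(f)}
2. push(e,b)  →  {holds(b,b), holds(b,e), holds(c,c), holds(d,b), holds(f,b), inpos(b,d), inpos(b,e), inpos(c,b), inpos(c,d), near(b), near(e), near(f)}
3. push(b,e)  →  {holds(b,b), holds(c,c), holds(d,b), holds(e,b), holds(f,b), inpos(b,d), inpos(b,e), inpos(c,b), inpos(c,d), near(b), near(e), near(f)}
4. push(d,b)  →  {holds(b,b), holds(b,d), holds(c,c), holds(e,b), holds(f,b), inpos(b,d), inpos(b,e), inpos(c,b), inpos(c,d), near(b), near(d), near(e), near(f)}

push(b,f); push(e,b); push(b,e); push(d,b)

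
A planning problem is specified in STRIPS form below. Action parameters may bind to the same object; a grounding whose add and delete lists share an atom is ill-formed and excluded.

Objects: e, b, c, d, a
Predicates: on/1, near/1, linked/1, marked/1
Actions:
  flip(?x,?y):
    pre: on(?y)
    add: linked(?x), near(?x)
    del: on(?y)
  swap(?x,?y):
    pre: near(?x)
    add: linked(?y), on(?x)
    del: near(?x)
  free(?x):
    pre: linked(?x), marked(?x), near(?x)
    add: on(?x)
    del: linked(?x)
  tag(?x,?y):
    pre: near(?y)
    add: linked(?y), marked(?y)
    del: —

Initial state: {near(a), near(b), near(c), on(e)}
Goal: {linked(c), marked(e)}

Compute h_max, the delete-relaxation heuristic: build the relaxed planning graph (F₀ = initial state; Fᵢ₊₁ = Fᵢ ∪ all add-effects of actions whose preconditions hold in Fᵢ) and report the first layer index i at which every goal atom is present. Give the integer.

2

F0 = init (4 atoms)
F1 = F0 ∪ {linked(a), linked(b), linked(c), linked(d), linked(e), marked(a), marked(b), marked(c), near(d), near(e), on(a), on(b), on(c)}  (17 atoms)
F2 = F1 ∪ {marked(d), marked(e), on(d)}  (20 atoms)
goal ⊆ F2  ⇒  h_max = 2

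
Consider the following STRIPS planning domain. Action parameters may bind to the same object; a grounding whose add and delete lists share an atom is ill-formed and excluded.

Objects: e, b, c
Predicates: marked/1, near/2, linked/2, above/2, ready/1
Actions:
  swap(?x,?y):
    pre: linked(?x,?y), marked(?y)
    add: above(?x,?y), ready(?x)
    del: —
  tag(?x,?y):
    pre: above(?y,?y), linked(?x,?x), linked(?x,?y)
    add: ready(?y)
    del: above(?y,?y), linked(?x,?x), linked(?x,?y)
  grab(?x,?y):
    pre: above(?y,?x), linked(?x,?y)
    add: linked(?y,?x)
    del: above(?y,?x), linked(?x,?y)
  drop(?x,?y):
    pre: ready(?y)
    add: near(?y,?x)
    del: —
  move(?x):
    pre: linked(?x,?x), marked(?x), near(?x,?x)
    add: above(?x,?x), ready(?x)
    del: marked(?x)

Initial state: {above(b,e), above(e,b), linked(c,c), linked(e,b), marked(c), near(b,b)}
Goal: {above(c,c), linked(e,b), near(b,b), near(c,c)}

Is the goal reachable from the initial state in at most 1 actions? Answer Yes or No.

1. swap(c,c)  →  {above(b,e), above(c,c), above(e,b), linked(c,c), linked(e,b), marked(c), near(b,b), ready(c)}
2. drop(c,c)  →  {above(b,e), above(c,c), above(e,b), linked(c,c), linked(e,b), marked(c), near(b,b), near(c,c), ready(c)}
optimal plan length = 2; 2 > 1

No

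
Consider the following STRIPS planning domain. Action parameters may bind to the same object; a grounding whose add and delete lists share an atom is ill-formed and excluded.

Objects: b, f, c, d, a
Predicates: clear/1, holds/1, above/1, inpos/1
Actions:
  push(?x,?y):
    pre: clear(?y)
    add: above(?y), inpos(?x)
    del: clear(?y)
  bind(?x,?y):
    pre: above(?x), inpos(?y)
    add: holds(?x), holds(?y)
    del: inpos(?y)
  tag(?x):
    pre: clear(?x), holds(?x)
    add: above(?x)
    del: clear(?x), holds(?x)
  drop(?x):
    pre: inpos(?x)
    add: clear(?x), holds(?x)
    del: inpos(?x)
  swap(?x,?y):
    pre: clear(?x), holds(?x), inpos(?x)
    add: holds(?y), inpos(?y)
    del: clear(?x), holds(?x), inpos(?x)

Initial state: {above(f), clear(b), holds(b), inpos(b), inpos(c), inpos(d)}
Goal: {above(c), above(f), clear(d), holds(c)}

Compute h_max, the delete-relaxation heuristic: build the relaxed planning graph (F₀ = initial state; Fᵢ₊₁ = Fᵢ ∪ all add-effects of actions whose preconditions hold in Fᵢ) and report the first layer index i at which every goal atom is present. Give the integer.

2

F0 = init (6 atoms)
F1 = F0 ∪ {above(b), clear(c), clear(d), holds(a), holds(c), holds(d), holds(f), inpos(a), inpos(f)}  (15 atoms)
F2 = F1 ∪ {above(c), above(d), clear(a), clear(f)}  (19 atoms)
goal ⊆ F2  ⇒  h_max = 2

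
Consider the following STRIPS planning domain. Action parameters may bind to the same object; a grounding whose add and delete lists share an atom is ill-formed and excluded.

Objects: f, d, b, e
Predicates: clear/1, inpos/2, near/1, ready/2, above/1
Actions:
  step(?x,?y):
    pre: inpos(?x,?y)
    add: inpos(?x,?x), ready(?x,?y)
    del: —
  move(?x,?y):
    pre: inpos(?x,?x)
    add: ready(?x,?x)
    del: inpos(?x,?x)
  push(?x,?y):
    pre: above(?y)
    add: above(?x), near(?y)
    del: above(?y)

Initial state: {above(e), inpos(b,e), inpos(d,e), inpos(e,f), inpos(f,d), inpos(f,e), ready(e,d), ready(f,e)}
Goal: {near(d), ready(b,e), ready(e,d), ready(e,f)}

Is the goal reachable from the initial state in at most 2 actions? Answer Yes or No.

No

1. step(b,e)  →  {above(e), inpos(b,b), inpos(b,e), inpos(d,e), inpos(e,f), inpos(f,d), inpos(f,e), ready(b,e), ready(e,d), ready(f,e)}
2. step(e,f)  →  {above(e), inpos(b,b), inpos(b,e), inpos(d,e), inpos(e,e), inpos(e,f), inpos(f,d), inpos(f,e), ready(b,e), ready(e,d), ready(e,f), ready(f,e)}
3. push(d,e)  →  {above(d), inpos(b,b), inpos(b,e), inpos(d,e), inpos(e,e), inpos(e,f), inpos(f,d), inpos(f,e), near(e), ready(b,e), ready(e,d), ready(e,f), ready(f,e)}
4. push(f,d)  →  {above(f), inpos(b,b), inpos(b,e), inpos(d,e), inpos(e,e), inpos(e,f), inpos(f,d), inpos(f,e), near(d), near(e), ready(b,e), ready(e,d), ready(e,f), ready(f,e)}
optimal plan length = 4; 4 > 2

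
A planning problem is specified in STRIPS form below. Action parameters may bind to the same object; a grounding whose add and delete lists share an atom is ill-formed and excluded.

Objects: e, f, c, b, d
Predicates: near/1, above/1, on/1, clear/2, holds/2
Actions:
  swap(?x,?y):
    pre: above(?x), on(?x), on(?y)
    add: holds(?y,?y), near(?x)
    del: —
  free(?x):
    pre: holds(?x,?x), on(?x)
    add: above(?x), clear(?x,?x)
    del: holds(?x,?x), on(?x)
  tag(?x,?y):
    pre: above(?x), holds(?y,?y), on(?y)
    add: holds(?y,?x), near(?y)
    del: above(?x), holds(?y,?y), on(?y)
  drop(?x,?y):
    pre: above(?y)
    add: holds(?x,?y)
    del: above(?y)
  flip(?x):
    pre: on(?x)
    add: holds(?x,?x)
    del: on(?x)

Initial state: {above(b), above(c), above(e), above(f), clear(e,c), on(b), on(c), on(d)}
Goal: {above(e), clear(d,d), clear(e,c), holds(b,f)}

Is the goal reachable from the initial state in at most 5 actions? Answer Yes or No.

1. swap(c,d)  →  {above(b), above(c), above(e), above(f), clear(e,c), holds(d,d), near(c), on(b), on(c), on(d)}
2. free(d)  →  {above(b), above(c), above(d), above(e), above(f), clear(d,d), clear(e,c), near(c), on(b), on(c)}
3. drop(b,f)  →  {above(b), above(c), above(d), above(e), clear(d,d), clear(e,c), holds(b,f), near(c), on(b), on(c)}
optimal plan length = 3; 3 ≤ 5

Yes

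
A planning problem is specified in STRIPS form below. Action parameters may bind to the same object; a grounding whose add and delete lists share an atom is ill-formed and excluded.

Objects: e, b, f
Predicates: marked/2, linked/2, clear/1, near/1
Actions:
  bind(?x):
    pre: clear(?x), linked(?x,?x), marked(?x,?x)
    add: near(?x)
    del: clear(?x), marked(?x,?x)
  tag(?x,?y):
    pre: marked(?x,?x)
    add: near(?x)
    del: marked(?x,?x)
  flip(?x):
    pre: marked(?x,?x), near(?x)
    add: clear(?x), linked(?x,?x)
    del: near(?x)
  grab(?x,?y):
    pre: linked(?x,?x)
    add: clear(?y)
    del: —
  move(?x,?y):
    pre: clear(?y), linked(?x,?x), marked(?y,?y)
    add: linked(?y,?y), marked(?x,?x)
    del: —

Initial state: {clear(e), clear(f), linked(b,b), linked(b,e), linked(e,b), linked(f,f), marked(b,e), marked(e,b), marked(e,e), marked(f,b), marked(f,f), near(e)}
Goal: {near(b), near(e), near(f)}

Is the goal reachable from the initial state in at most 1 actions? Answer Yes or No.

1. bind(f)  →  {clear(e), linked(b,b), linked(b,e), linked(e,b), linked(f,f), marked(b,e), marked(e,b), marked(e,e), marked(f,b), near(e), near(f)}
2. move(b,e)  →  {clear(e), linked(b,b), linked(b,e), linked(e,b), linked(e,e), linked(f,f), marked(b,b), marked(b,e), marked(e,b), marked(e,e), marked(f,b), near(e), near(f)}
3. tag(b,e)  →  {clear(e), linked(b,b), linked(b,e), linked(e,b), linked(e,e), linked(f,f), marked(b,e), marked(e,b), marked(e,e), marked(f,b), near(b), near(e), near(f)}
optimal plan length = 3; 3 > 1

No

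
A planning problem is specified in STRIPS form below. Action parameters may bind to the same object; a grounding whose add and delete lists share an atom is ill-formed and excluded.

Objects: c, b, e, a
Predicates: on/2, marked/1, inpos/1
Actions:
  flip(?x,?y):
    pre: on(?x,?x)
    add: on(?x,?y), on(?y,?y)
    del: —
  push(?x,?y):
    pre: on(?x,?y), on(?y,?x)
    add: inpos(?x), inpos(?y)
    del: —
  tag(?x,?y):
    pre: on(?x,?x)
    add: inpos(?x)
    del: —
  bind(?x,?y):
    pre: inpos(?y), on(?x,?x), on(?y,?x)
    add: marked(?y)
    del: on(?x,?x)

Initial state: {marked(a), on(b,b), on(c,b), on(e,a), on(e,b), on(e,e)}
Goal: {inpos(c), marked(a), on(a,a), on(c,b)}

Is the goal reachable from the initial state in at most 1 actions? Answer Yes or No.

1. flip(b,c)  →  {marked(a), on(b,b), on(b,c), on(c,b), on(c,c), on(e,a), on(e,b), on(e,e)}
2. flip(c,a)  →  {marked(a), on(a,a), on(b,b), on(b,c), on(c,a), on(c,b), on(c,c), on(e,a), on(e,b), on(e,e)}
3. push(c,c)  →  {inpos(c), marked(a), on(a,a), on(b,b), on(b,c), on(c,a), on(c,b), on(c,c), on(e,a), on(e,b), on(e,e)}
optimal plan length = 3; 3 > 1

No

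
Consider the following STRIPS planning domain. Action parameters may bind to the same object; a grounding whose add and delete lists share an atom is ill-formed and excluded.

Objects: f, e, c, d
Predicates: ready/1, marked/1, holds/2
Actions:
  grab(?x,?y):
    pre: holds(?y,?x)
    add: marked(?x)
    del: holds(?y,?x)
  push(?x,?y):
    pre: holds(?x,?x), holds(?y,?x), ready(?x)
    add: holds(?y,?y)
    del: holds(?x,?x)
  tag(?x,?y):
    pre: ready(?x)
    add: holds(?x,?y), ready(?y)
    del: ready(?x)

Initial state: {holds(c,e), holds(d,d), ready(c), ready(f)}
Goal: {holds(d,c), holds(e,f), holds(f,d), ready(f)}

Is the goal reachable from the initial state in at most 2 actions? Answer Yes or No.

No

1. tag(f,d)  →  {holds(c,e), holds(d,d), holds(f,d), ready(c), ready(d)}
2. tag(c,e)  →  {holds(c,e), holds(d,d), holds(f,d), ready(d), ready(e)}
3. tag(e,f)  →  {holds(c,e), holds(d,d), holds(e,f), holds(f,d), ready(d), ready(f)}
4. tag(d,c)  →  {holds(c,e), holds(d,c), holds(d,d), holds(e,f), holds(f,d), ready(c), ready(f)}
optimal plan length = 4; 4 > 2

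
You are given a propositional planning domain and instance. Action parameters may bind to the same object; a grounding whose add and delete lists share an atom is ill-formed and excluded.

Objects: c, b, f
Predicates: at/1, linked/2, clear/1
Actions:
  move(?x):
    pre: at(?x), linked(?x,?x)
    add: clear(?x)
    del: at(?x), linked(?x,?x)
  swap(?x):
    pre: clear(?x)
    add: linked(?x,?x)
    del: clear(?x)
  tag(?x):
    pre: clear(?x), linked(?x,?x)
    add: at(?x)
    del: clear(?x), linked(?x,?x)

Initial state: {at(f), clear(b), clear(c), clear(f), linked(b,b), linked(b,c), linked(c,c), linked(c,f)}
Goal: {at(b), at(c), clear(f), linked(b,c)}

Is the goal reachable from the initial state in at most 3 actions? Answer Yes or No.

1. tag(c)  →  {at(c), at(f), clear(b), clear(f), linked(b,b), linked(b,c), linked(c,f)}
2. tag(b)  →  {at(b), at(c), at(f), clear(f), linked(b,c), linked(c,f)}
optimal plan length = 2; 2 ≤ 3

Yes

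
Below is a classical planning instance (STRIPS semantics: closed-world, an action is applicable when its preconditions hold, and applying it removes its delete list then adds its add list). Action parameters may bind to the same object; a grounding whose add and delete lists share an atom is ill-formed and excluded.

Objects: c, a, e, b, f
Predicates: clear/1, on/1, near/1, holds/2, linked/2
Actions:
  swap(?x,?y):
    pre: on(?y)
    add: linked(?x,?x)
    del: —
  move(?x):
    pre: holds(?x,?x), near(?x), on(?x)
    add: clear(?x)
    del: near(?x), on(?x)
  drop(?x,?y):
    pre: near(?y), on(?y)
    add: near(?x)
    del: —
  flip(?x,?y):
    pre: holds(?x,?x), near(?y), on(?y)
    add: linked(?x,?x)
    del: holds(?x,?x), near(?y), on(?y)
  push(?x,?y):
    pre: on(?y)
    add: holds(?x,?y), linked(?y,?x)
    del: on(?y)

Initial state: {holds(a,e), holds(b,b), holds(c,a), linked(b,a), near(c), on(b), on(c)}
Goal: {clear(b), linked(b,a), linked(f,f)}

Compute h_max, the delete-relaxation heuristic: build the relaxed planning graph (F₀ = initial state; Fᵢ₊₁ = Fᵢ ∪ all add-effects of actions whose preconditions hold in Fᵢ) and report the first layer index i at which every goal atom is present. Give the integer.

F0 = init (7 atoms)
F1 = F0 ∪ {holds(a,b), holds(a,c), holds(b,c), holds(c,b), holds(c,c), holds(e,b), holds(e,c), holds(f,b), holds(f,c), linked(a,a), linked(b,b), linked(b,c), linked(b,e), linked(b,f), linked(c,a), linked(c,b), linked(c,c), linked(c,e), linked(c,f), linked(e,e), linked(f,f), near(a), near(b), near(e), near(f)}  (32 atoms)
F2 = F1 ∪ {clear(b), clear(c)}  (34 atoms)
goal ⊆ F2  ⇒  h_max = 2

2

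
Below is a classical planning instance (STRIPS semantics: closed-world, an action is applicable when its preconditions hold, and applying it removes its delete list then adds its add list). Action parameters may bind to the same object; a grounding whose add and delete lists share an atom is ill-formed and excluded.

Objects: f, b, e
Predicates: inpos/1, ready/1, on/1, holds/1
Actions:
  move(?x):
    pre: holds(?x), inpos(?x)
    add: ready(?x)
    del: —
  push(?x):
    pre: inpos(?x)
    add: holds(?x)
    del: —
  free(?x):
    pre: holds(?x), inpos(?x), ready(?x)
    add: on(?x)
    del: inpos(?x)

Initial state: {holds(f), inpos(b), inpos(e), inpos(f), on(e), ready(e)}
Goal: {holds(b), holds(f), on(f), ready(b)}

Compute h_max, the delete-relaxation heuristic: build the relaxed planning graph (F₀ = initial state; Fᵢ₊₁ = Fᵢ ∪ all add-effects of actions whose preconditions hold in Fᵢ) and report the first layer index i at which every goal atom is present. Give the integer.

2

F0 = init (6 atoms)
F1 = F0 ∪ {holds(b), holds(e), ready(f)}  (9 atoms)
F2 = F1 ∪ {on(f), ready(b)}  (11 atoms)
goal ⊆ F2  ⇒  h_max = 2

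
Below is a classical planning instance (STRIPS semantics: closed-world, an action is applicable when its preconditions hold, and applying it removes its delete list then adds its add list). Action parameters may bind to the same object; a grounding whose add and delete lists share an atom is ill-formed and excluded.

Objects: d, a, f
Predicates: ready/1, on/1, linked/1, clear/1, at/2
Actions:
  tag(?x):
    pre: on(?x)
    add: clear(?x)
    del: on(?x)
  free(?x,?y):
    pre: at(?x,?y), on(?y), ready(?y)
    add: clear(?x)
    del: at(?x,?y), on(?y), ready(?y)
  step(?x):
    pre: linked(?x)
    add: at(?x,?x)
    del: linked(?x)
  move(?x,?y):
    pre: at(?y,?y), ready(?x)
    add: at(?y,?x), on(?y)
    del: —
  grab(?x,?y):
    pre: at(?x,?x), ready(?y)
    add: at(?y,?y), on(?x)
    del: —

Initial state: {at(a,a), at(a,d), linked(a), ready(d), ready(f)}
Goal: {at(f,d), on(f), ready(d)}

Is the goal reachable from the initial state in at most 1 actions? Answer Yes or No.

No

1. grab(a,f)  →  {at(a,a), at(a,d), at(f,f), linked(a), on(a), ready(d), ready(f)}
2. move(d,f)  →  {at(a,a), at(a,d), at(f,d), at(f,f), linked(a), on(a), on(f), ready(d), ready(f)}
optimal plan length = 2; 2 > 1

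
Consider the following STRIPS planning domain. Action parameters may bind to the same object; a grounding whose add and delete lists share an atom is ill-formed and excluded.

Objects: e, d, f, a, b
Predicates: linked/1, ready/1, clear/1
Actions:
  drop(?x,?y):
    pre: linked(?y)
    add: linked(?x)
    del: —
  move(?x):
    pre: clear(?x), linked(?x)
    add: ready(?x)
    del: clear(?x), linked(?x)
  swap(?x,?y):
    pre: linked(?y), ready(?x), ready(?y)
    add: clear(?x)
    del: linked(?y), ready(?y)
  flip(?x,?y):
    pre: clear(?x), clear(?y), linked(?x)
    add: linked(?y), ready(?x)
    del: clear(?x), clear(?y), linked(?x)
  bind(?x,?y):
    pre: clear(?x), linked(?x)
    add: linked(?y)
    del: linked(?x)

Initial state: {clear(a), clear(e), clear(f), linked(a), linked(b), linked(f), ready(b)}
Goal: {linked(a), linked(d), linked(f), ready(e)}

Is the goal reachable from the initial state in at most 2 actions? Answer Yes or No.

1. drop(e,f)  →  {clear(a), clear(e), clear(f), linked(a), linked(b), linked(e), linked(f), ready(b)}
2. drop(d,e)  →  {clear(a), clear(e), clear(f), linked(a), linked(b), linked(d), linked(e), linked(f), ready(b)}
3. move(e)  →  {clear(a), clear(f), linked(a), linked(b), linked(d), linked(f), ready(b), ready(e)}
optimal plan length = 3; 3 > 2

No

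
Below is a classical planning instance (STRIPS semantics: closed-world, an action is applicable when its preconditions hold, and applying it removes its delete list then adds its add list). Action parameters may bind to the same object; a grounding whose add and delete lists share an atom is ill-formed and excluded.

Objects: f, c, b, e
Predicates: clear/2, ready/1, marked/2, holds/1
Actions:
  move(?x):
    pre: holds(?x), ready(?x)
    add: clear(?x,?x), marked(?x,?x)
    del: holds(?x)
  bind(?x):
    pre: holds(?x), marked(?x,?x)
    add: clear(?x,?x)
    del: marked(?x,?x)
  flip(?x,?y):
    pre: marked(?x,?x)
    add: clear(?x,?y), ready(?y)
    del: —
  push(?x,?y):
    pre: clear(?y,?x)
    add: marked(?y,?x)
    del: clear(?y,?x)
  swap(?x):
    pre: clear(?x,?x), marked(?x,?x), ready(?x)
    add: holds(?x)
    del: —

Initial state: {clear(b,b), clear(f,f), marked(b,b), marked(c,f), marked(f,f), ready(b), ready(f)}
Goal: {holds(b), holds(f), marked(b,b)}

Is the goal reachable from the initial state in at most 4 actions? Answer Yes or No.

Yes

1. swap(f)  →  {clear(b,b), clear(f,f), holds(f), marked(b,b), marked(c,f), marked(f,f), ready(b), ready(f)}
2. swap(b)  →  {clear(b,b), clear(f,f), holds(b), holds(f), marked(b,b), marked(c,f), marked(f,f), ready(b), ready(f)}
optimal plan length = 2; 2 ≤ 4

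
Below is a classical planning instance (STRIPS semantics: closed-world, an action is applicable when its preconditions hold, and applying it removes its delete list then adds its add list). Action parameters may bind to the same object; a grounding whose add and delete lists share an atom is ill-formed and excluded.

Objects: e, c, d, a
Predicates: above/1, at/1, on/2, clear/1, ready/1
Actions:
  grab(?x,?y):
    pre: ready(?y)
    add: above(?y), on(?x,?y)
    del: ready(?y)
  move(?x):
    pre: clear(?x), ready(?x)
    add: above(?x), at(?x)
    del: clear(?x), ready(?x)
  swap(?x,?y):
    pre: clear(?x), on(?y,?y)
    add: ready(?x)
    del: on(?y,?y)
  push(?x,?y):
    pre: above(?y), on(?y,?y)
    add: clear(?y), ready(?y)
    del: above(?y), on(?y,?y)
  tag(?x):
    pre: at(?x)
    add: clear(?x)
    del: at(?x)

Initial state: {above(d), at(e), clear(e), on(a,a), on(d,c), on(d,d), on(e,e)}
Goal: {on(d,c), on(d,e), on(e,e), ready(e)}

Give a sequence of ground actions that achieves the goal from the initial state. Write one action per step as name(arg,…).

1. swap(e,d)  →  {above(d), at(e), clear(e), on(a,a), on(d,c), on(e,e), ready(e)}
2. grab(d,e)  →  {above(d), above(e), at(e), clear(e), on(a,a), on(d,c), on(d,e), on(e,e)}
3. swap(e,a)  →  {above(d), above(e), at(e), clear(e), on(d,c), on(d,e), on(e,e), ready(e)}

swap(e,d); grab(d,e); swap(e,a)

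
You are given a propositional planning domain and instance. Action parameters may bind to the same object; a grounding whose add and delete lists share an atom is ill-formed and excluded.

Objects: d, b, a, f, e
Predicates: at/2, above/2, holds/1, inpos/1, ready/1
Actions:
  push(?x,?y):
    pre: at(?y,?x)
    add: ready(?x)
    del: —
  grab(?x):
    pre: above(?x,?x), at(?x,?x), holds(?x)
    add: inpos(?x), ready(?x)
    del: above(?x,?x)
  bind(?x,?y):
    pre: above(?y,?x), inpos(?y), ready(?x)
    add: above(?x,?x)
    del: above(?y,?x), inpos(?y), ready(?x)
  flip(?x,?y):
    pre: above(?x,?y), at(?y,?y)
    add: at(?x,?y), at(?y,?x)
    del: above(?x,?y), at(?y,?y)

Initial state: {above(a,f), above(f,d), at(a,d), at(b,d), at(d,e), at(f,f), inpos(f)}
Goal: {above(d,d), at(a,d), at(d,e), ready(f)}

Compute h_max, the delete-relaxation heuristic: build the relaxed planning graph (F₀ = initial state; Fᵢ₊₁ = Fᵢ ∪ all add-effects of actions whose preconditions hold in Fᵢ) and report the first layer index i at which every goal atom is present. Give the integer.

2

F0 = init (7 atoms)
F1 = F0 ∪ {at(a,f), at(f,a), ready(d), ready(e), ready(f)}  (12 atoms)
F2 = F1 ∪ {above(d,d), ready(a)}  (14 atoms)
goal ⊆ F2  ⇒  h_max = 2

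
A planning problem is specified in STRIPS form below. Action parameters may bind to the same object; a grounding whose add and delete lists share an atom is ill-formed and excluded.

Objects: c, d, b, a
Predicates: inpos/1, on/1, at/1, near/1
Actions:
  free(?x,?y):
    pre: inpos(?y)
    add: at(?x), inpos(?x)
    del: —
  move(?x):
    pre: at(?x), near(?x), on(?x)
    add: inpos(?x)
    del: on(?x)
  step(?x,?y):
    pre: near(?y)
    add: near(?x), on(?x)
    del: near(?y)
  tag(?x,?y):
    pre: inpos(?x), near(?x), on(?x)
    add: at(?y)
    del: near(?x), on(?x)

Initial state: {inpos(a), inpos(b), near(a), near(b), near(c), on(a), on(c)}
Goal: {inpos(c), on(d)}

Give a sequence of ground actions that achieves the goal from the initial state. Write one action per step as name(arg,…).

free(c,b); step(d,c)

1. free(c,b)  →  {at(c), inpos(a), inpos(b), inpos(c), near(a), near(b), near(c), on(a), on(c)}
2. step(d,c)  →  {at(c), inpos(a), inpos(b), inpos(c), near(a), near(b), near(d), on(a), on(c), on(d)}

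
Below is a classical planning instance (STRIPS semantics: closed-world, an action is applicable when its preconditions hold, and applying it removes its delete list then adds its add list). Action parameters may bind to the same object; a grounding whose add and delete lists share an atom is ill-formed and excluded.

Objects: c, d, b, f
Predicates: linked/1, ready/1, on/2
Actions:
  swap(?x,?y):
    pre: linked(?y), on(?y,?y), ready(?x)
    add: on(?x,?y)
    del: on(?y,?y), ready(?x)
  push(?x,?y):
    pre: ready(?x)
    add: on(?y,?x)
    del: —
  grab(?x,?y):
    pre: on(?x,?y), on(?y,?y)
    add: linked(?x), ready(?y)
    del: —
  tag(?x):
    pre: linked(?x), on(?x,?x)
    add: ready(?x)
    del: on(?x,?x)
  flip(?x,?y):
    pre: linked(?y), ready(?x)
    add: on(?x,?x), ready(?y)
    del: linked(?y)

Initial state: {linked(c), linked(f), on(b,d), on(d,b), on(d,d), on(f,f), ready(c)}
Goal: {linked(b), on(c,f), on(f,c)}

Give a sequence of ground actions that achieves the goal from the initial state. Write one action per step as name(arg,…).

push(c,f); swap(c,f); grab(b,d)

1. push(c,f)  →  {linked(c), linked(f), on(b,d), on(d,b), on(d,d), on(f,c), on(f,f), ready(c)}
2. swap(c,f)  →  {linked(c), linked(f), on(b,d), on(c,f), on(d,b), on(d,d), on(f,c)}
3. grab(b,d)  →  {linked(b), linked(c), linked(f), on(b,d), on(c,f), on(d,b), on(d,d), on(f,c), ready(d)}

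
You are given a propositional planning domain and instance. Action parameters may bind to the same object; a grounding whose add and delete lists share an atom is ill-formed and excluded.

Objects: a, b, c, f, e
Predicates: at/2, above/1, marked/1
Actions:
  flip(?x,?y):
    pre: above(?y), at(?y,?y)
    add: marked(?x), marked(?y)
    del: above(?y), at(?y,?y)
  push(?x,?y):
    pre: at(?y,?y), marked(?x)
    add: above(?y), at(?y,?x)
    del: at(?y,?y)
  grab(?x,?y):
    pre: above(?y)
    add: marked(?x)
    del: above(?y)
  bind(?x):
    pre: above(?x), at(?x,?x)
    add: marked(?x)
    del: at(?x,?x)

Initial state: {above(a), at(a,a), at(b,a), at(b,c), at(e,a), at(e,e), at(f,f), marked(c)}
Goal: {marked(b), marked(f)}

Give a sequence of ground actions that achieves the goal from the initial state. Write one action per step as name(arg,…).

flip(b,a); push(a,f); grab(f,f)

1. flip(b,a)  →  {at(b,a), at(b,c), at(e,a), at(e,e), at(f,f), marked(a), marked(b), marked(c)}
2. push(a,f)  →  {above(f), at(b,a), at(b,c), at(e,a), at(e,e), at(f,a), marked(a), marked(b), marked(c)}
3. grab(f,f)  →  {at(b,a), at(b,c), at(e,a), at(e,e), at(f,a), marked(a), marked(b), marked(c), marked(f)}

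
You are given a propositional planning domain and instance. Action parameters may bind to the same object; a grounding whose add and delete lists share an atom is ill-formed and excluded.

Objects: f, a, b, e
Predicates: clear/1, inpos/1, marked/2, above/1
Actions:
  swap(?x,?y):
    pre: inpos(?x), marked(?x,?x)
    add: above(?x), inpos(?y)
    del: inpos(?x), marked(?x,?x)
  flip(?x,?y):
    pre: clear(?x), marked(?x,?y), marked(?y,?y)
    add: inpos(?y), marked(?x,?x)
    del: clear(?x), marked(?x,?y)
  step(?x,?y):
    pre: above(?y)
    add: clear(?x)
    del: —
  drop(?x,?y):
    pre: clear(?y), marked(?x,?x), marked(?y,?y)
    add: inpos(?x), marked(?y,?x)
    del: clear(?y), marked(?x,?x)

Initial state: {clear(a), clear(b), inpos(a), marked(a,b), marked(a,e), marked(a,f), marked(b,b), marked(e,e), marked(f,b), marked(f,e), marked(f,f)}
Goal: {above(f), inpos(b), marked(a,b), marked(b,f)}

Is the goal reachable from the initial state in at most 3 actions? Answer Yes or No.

No

1. flip(a,f)  →  {clear(b), inpos(a), inpos(f), marked(a,a), marked(a,b), marked(a,e), marked(b,b), marked(e,e), marked(f,b), marked(f,e), marked(f,f)}
2. swap(f,a)  →  {above(f), clear(b), inpos(a), marked(a,a), marked(a,b), marked(a,e), marked(b,b), marked(e,e), marked(f,b), marked(f,e)}
3. step(f,f)  →  {above(f), clear(b), clear(f), inpos(a), marked(a,a), marked(a,b), marked(a,e), marked(b,b), marked(e,e), marked(f,b), marked(f,e)}
4. flip(f,b)  →  {above(f), clear(b), inpos(a), inpos(b), marked(a,a), marked(a,b), marked(a,e), marked(b,b), marked(e,e), marked(f,e), marked(f,f)}
5. drop(f,b)  →  {above(f), inpos(a), inpos(b), inpos(f), marked(a,a), marked(a,b), marked(a,e), marked(b,b), marked(b,f), marked(e,e), marked(f,e)}
optimal plan length = 5; 5 > 3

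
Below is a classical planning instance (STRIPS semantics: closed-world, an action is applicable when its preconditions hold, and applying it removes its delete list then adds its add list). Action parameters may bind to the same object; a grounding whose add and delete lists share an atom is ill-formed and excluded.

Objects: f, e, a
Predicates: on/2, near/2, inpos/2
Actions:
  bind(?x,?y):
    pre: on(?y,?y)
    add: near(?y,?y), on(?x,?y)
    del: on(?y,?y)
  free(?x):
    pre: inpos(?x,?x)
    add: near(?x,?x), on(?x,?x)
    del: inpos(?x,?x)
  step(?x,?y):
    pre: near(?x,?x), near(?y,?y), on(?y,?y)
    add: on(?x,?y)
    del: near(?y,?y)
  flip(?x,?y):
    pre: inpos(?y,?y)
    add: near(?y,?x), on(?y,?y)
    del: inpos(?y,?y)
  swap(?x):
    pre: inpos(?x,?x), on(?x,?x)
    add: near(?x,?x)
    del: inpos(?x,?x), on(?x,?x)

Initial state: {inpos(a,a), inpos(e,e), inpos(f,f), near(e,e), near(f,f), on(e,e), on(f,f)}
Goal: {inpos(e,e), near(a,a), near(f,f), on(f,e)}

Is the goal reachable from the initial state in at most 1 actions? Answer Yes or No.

No

1. bind(f,e)  →  {inpos(a,a), inpos(e,e), inpos(f,f), near(e,e), near(f,f), on(f,e), on(f,f)}
2. free(a)  →  {inpos(e,e), inpos(f,f), near(a,a), near(e,e), near(f,f), on(a,a), on(f,e), on(f,f)}
optimal plan length = 2; 2 > 1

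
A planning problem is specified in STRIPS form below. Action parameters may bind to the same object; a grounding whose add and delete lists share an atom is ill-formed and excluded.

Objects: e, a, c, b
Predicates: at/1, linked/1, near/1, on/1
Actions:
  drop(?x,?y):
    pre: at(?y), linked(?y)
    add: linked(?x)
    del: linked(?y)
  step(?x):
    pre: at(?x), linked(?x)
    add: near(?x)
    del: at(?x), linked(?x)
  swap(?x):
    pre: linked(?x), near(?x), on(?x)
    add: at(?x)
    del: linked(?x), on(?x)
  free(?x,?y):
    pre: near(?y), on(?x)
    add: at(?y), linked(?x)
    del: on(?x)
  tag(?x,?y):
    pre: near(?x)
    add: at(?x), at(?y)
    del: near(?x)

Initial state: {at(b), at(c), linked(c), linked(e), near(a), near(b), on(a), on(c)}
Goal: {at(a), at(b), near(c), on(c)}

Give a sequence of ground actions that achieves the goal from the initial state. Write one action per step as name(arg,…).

step(c); free(a,a)

1. step(c)  →  {at(b), linked(e), near(a), near(b), near(c), on(a), on(c)}
2. free(a,a)  →  {at(a), at(b), linked(a), linked(e), near(a), near(b), near(c), on(c)}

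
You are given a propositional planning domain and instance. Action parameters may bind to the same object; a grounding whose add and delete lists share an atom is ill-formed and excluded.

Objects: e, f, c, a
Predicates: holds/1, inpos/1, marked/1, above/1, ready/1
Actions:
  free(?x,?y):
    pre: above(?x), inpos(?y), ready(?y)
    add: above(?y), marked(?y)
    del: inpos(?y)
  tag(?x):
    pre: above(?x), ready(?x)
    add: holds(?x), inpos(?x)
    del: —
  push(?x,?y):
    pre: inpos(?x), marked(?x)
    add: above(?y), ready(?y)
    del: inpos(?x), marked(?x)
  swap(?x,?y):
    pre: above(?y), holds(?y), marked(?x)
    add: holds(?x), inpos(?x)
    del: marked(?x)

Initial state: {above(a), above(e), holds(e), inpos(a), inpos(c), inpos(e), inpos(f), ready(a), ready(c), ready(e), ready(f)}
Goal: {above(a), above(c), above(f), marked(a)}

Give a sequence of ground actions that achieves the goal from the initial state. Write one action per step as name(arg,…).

1. free(e,f)  →  {above(a), above(e), above(f), holds(e), inpos(a), inpos(c), inpos(e), marked(f), ready(a), ready(c), ready(e), ready(f)}
2. free(e,c)  →  {above(a), above(c), above(e), above(f), holds(e), inpos(a), inpos(e), marked(c), marked(f), ready(a), ready(c), ready(e), ready(f)}
3. free(e,a)  →  {above(a), above(c), above(e), above(f), holds(e), inpos(e), marked(a), marked(c), marked(f), ready(a), ready(c), ready(e), ready(f)}

free(e,f); free(e,c); free(e,a)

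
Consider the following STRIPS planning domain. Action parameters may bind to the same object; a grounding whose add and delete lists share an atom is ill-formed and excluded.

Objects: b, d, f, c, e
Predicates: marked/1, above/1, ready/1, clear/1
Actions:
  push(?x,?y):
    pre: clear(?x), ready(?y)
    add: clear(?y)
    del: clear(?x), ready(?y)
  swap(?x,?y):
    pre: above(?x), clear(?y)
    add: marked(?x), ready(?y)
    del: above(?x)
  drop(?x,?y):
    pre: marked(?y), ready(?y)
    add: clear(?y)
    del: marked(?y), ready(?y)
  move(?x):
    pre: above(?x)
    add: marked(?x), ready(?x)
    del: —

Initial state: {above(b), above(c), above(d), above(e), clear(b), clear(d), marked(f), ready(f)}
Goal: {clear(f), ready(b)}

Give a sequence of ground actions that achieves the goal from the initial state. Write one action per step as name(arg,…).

push(b,f); move(b)

1. push(b,f)  →  {above(b), above(c), above(d), above(e), clear(d), clear(f), marked(f)}
2. move(b)  →  {above(b), above(c), above(d), above(e), clear(d), clear(f), marked(b), marked(f), ready(b)}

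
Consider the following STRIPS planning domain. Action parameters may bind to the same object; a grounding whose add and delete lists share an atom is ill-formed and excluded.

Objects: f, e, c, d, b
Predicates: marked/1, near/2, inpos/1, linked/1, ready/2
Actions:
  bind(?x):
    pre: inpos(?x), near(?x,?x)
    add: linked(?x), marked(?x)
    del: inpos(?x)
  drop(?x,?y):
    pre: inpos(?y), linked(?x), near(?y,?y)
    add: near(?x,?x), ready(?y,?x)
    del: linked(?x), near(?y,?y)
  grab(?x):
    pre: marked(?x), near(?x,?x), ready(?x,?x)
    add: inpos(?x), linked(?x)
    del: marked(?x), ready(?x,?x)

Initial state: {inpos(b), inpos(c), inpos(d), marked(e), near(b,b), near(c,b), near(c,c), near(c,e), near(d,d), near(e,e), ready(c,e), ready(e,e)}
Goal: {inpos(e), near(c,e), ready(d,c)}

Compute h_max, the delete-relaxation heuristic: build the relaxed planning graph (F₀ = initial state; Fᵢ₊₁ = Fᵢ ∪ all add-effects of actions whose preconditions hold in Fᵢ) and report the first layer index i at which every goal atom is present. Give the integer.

F0 = init (12 atoms)
F1 = F0 ∪ {inpos(e), linked(b), linked(c), linked(d), linked(e), marked(b), marked(c), marked(d)}  (20 atoms)
F2 = F1 ∪ {ready(b,c), ready(b,d), ready(b,e), ready(c,b), ready(c,d), ready(d,b), ready(d,c), ready(d,e), ready(e,b), ready(e,c), ready(e,d)}  (31 atoms)
goal ⊆ F2  ⇒  h_max = 2

2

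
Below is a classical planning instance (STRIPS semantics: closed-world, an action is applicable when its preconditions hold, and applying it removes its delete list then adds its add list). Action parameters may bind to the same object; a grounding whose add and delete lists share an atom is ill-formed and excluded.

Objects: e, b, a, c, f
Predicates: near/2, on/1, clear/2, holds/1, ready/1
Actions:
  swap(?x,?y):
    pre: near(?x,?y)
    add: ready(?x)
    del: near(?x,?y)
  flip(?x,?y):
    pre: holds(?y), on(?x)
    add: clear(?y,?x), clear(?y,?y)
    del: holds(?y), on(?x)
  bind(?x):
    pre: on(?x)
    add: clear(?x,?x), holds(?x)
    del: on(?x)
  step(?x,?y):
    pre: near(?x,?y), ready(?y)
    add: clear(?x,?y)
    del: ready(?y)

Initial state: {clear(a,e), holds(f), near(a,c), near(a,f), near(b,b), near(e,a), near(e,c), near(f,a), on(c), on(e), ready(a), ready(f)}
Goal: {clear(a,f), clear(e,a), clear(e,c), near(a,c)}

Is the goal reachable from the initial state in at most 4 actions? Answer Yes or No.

1. bind(e)  →  {clear(a,e), clear(e,e), holds(e), holds(f), near(a,c), near(a,f), near(b,b), near(e,a), near(e,c), near(f,a), on(c), ready(a), ready(f)}
2. flip(c,e)  →  {clear(a,e), clear(e,c), clear(e,e), holds(f), near(a,c), near(a,f), near(b,b), near(e,a), near(e,c), near(f,a), ready(a), ready(f)}
3. step(e,a)  →  {clear(a,e), clear(e,a), clear(e,c), clear(e,e), holds(f), near(a,c), near(a,f), near(b,b), near(e,a), near(e,c), near(f,a), ready(f)}
4. step(a,f)  →  {clear(a,e), clear(a,f), clear(e,a), clear(e,c), clear(e,e), holds(f), near(a,c), near(a,f), near(b,b), near(e,a), near(e,c), near(f,a)}
optimal plan length = 4; 4 ≤ 4

Yes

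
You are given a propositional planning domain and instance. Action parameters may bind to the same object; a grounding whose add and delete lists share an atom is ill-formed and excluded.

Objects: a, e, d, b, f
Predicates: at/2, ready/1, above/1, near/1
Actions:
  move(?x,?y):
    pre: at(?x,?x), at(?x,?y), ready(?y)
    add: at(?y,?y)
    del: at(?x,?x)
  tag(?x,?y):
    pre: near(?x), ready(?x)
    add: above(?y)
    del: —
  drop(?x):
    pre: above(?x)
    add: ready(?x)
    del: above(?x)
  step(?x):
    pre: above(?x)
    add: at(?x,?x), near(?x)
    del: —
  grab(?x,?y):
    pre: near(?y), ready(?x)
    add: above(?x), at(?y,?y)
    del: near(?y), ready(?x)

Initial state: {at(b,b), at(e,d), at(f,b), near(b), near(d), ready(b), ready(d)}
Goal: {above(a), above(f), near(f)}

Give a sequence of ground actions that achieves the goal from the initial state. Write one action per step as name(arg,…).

1. tag(d,a)  →  {above(a), at(b,b), at(e,d), at(f,b), near(b), near(d), ready(b), ready(d)}
2. tag(d,f)  →  {above(a), above(f), at(b,b), at(e,d), at(f,b), near(b), near(d), ready(b), ready(d)}
3. step(f)  →  {above(a), above(f), at(b,b), at(e,d), at(f,b), at(f,f), near(b), near(d), near(f), ready(b), ready(d)}

tag(d,a); tag(d,f); step(f)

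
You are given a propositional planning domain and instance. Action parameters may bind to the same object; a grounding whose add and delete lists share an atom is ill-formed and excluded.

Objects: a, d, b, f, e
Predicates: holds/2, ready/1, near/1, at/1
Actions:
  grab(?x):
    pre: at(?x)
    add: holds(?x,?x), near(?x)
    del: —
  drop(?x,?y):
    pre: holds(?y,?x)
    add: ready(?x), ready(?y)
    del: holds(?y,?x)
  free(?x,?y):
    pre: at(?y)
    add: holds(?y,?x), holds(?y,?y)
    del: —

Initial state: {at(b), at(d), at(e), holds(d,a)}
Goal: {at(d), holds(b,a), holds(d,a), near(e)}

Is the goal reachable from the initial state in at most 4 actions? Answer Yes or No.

Yes

1. grab(e)  →  {at(b), at(d), at(e), holds(d,a), holds(e,e), near(e)}
2. free(a,b)  →  {at(b), at(d), at(e), holds(b,a), holds(b,b), holds(d,a), holds(e,e), near(e)}
optimal plan length = 2; 2 ≤ 4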